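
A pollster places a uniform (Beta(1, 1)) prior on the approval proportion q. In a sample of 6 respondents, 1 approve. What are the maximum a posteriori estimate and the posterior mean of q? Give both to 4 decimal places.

Posterior: Beta(1+1, 1+5) = Beta(2, 6).
Mode = (2−1)/(2+6−2) = 1/6 = 0.1667.
With a flat prior the MAP equals the MLE, 1/6.
Mean = 2/(2+6) = 2/8 = 0.2500.
Right-skewed posterior ⇒ mode < mean.

MAP: 0.1667. Posterior mean: 0.2500.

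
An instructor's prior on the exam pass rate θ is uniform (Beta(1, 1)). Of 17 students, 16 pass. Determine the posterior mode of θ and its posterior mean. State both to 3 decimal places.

Posterior: Beta(1+16, 1+1) = Beta(17, 2).
Mode = (17−1)/(17+2−2) = 16/17 = 0.941.
With a flat prior the MAP equals the MLE, 16/17.
Mean = 17/(17+2) = 17/19 = 0.895.
The mean is pulled below the mode by the posterior's left skew.

MAP = 0.941, posterior mean = 0.895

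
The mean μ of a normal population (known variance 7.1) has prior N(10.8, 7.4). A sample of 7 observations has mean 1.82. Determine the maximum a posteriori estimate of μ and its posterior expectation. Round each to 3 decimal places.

Posterior for μ is Normal. Precision-weighted mean: (1/7.4·10.8 + 7/7.1·1.82) / (1/7.4 + 7/7.1) = 2.902.
A Normal posterior is symmetric, so mode = mean.

MAP: 2.902. Posterior mean: 2.902.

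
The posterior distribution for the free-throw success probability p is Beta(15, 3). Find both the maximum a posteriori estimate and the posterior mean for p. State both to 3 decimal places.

Mode = (15−1)/(15+3−2) = 14/16 = 0.875.
Mean = 15/(15+3) = 15/18 = 0.833.

MAP: 0.875. Posterior mean: 0.833.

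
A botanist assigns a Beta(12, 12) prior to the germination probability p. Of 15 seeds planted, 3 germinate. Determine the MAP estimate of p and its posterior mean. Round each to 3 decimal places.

MAP: 0.378. Posterior mean: 0.385.

Posterior: Beta(12+3, 12+12) = Beta(15, 24).
Mode = (15−1)/(15+24−2) = 14/37 = 0.378.
Mean = 15/(15+24) = 15/39 = 0.385.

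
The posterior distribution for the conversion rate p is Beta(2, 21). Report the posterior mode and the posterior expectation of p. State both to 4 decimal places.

MAP = 0.0476, posterior mean = 0.0870

Mode = (2−1)/(2+21−2) = 1/21 = 0.0476.
Mean = 2/(2+21) = 2/23 = 0.0870.
Right-skewed posterior ⇒ mode < mean.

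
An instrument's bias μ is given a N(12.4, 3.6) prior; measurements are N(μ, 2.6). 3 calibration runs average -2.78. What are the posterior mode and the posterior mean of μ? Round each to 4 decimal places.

Posterior for μ is Normal. Precision-weighted mean: (1/3.6·12.4 + 3/2.6·-2.78) / (1/3.6 + 3/2.6) = 0.1654.
A Normal posterior is symmetric, so mode = mean.

MAP: 0.1654. Posterior mean: 0.1654.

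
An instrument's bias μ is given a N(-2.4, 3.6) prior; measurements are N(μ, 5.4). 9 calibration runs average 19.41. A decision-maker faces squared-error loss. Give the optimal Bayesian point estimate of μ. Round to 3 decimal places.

16.294

Posterior for μ is Normal. Precision-weighted mean: (1/3.6·-2.4 + 9/5.4·19.41) / (1/3.6 + 9/5.4) = 16.294.
A Normal posterior is symmetric, so mode = mean.
Squared-error loss ⇒ the optimal estimator is the posterior mean.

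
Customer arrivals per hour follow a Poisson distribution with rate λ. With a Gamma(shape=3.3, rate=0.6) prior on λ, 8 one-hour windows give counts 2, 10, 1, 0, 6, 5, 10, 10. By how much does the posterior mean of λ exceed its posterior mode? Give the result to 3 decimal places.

0.116

Σ counts = 44. Posterior: Gamma(shape = 3.3+44 = 47.3, rate = 0.6+8 = 8.6).
Mode = (α−1)/β = 46.3/8.6 = 5.384.
Mean = α/β = 47.3/8.6 = 5.500.
Difference = 5.500 − 5.384 = 0.116.
Mean > mode: the posterior has a right tail.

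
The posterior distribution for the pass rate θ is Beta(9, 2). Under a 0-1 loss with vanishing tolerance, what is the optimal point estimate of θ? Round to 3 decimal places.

0.889

Mode = (9−1)/(9+2−2) = 8/9 = 0.889.
Mean = 9/(9+2) = 9/11 = 0.818.
This is the posterior mode — the MAP estimate.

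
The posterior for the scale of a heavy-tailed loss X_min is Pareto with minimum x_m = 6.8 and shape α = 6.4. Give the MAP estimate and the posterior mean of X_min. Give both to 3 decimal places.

The Pareto density is strictly decreasing on [x_m, ∞), so the mode is x_m = 6.800.
Mean = α·x_m/(α−1) = 6.4·6.8/5.4 = 8.059.
Right-skewed posterior ⇒ mode < mean.

X_min_MAP = 6.800, E[X_min|data] = 8.059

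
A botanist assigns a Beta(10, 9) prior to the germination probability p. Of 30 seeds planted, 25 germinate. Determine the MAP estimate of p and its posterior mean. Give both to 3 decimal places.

MAP: 0.723. Posterior mean: 0.714.

Posterior: Beta(10+25, 9+5) = Beta(35, 14).
Mode = (35−1)/(35+14−2) = 34/47 = 0.723.
Mean = 35/(35+14) = 35/49 = 0.714.
Left-skewed posterior ⇒ mean < mode.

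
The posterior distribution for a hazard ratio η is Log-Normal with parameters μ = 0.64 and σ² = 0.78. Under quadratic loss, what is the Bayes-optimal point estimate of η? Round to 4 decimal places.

2.8011

Mode = exp(μ − σ²) = exp(-0.14) = 0.8694.
Mean = exp(μ + σ²/2) = exp(1.030) = 2.8011.
Quadratic loss ⇒ the optimal estimator is the posterior mean.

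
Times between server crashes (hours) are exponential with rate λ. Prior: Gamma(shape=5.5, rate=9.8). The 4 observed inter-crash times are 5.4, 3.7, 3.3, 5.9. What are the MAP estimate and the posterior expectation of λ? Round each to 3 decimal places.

λ_MAP = 0.302, E[λ|data] = 0.338

Σ times = 18.3. Posterior: Gamma(shape = 5.5+4 = 9.5, rate = 9.8+18.3 = 28.1).
Mode = (α−1)/β = 8.5/28.1 = 0.302.
Mean = α/β = 9.5/28.1 = 0.338.
The posterior is right-skewed, so the mean exceeds the mode.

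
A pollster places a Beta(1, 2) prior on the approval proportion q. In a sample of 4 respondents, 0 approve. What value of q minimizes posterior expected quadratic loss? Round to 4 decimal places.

Posterior: Beta(1+0, 2+4) = Beta(1, 6).
Since α = 1 ≤ 1 and β > 1, the Beta density is monotone decreasing on [0,1]; the mode is at 0.
Mean = 1/(1+6) = 0.1429.
Quadratic loss ⇒ the optimal estimator is the posterior mean.

0.1429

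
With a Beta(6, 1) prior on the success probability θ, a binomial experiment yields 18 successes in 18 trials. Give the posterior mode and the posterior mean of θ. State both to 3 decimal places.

Posterior: Beta(6+18, 1+0) = Beta(24, 1).
Since β = 1 ≤ 1 and α > 1, the Beta density is monotone increasing on [0,1]; the mode is at 1.
Mean = 24/(24+1) = 0.960.

MAP = 1.000, posterior mean = 0.960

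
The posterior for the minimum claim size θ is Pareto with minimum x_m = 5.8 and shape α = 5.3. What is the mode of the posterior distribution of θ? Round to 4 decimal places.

5.8000

The Pareto density is strictly decreasing on [x_m, ∞), so the mode is x_m = 5.8000.
Mean = α·x_m/(α−1) = 5.3·5.8/4.3 = 7.1488.
This is the posterior mode — the MAP estimate.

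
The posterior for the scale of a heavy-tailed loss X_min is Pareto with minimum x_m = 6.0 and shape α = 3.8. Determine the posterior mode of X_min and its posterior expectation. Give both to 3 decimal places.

The Pareto density is strictly decreasing on [x_m, ∞), so the mode is x_m = 6.000.
Mean = α·x_m/(α−1) = 3.8·6.0/2.8 = 8.143.

MAP = 6.000, posterior mean = 8.143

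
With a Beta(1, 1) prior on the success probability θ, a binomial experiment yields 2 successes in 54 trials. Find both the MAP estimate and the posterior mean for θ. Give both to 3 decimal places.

Posterior: Beta(1+2, 1+52) = Beta(3, 53).
Mode = (3−1)/(3+53−2) = 2/54 = 0.037.
With a flat prior the MAP equals the MLE, 2/54.
Mean = 3/(3+53) = 3/56 = 0.054.

θ_MAP = 0.037, E[θ|data] = 0.054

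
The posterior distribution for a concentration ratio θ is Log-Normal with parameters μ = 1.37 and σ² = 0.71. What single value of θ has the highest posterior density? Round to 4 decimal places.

Mode = exp(μ − σ²) = exp(0.66) = 1.9348.
Mean = exp(μ + σ²/2) = exp(1.725) = 5.6125.
This is the posterior mode — the MAP estimate.

1.9348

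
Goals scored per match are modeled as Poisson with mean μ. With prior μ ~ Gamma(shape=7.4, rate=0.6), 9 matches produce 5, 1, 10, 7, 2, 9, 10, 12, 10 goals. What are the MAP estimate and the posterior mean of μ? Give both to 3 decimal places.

MAP estimate = 7.542, posterior mean = 7.646

Σ counts = 66. Posterior: Gamma(shape = 7.4+66 = 73.4, rate = 0.6+9 = 9.6).
Mode = (α−1)/β = 72.4/9.6 = 7.542.
Mean = α/β = 73.4/9.6 = 7.646.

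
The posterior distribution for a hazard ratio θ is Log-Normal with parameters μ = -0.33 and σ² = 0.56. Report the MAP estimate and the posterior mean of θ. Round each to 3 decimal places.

MAP = 0.411; posterior mean = 0.951

Mode = exp(μ − σ²) = exp(-0.89) = 0.411.
Mean = exp(μ + σ²/2) = exp(-0.050) = 0.951.
Mean > mode: the posterior has a right tail.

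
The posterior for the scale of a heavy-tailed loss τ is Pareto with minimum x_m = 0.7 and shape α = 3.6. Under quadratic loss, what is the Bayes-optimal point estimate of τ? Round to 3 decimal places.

The Pareto density is strictly decreasing on [x_m, ∞), so the mode is x_m = 0.700.
Mean = α·x_m/(α−1) = 3.6·0.7/2.6 = 0.969.
Quadratic loss ⇒ the optimal estimator is the posterior mean.

0.969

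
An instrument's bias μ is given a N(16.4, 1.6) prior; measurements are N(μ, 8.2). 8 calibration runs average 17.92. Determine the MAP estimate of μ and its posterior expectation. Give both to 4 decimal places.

Posterior for μ is Normal. Precision-weighted mean: (1/1.6·16.4 + 8/8.2·17.92) / (1/1.6 + 8/8.2) = 17.3265.
A Normal posterior is symmetric, so mode = mean.

MAP = 17.3265, posterior mean = 17.3265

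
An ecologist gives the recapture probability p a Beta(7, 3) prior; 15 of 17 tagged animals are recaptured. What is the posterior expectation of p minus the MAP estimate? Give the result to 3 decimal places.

Posterior: Beta(7+15, 3+2) = Beta(22, 5).
Mode = (22−1)/(22+5−2) = 21/25 = 0.840.
Mean = 22/(22+5) = 22/27 = 0.815.
Difference = 0.815 − 0.840 = -0.025.

-0.025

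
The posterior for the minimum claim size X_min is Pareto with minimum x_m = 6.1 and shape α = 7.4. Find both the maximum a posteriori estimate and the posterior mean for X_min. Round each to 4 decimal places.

The Pareto density is strictly decreasing on [x_m, ∞), so the mode is x_m = 6.1000.
Mean = α·x_m/(α−1) = 7.4·6.1/6.4 = 7.0531.
The posterior is right-skewed, so the mean exceeds the mode.

MAP = 6.1000; posterior mean = 7.0531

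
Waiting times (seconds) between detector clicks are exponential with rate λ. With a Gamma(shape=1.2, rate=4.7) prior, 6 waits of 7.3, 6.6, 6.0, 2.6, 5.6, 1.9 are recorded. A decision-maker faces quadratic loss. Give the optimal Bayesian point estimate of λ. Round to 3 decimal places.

0.207

Σ times = 30.0. Posterior: Gamma(shape = 1.2+6 = 7.2, rate = 4.7+30.0 = 34.7).
Mode = (α−1)/β = 6.2/34.7 = 0.179.
Mean = α/β = 7.2/34.7 = 0.207.
Quadratic loss ⇒ the optimal estimator is the posterior mean.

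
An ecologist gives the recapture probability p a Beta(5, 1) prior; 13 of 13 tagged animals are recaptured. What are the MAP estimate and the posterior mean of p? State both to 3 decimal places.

MAP = 1.000; posterior mean = 0.947

Posterior: Beta(5+13, 1+0) = Beta(18, 1).
Since β = 1 ≤ 1 and α > 1, the Beta density is monotone increasing on [0,1]; the mode is at 1.
Mean = 18/(18+1) = 0.947.
Mode > mean: the posterior has a left tail.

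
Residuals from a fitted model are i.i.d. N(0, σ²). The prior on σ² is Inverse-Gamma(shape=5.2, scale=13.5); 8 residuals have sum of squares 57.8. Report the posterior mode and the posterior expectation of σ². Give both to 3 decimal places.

Posterior: Inverse-Gamma(shape = 5.2+8/2 = 9.2, scale = 13.5+57.8/2 = 42.4).
Mode = β/(α+1) = 42.4/10.2 = 4.157.
Mean = β/(α−1) = 42.4/8.2 = 5.171.

MAP = 4.157, posterior mean = 5.171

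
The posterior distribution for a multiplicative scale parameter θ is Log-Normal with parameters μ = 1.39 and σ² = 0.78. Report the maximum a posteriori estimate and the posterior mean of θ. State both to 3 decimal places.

MAP = 1.840; posterior mean = 5.930

Mode = exp(μ − σ²) = exp(0.61) = 1.840.
Mean = exp(μ + σ²/2) = exp(1.780) = 5.930.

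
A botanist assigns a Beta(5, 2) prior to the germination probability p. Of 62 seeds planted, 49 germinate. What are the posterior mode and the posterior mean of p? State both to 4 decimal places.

MAP = 0.7910; posterior mean = 0.7826

Posterior: Beta(5+49, 2+13) = Beta(54, 15).
Mode = (54−1)/(54+15−2) = 53/67 = 0.7910.
Mean = 54/(54+15) = 54/69 = 0.7826.
Mode > mean: the posterior has a left tail.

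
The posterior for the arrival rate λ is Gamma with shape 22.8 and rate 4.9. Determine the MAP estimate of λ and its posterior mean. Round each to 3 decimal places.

MAP estimate = 4.449, posterior mean = 4.653

Mode = (α−1)/β = 21.8/4.9 = 4.449.
Mean = α/β = 22.8/4.9 = 4.653.
Right-skewed posterior ⇒ mode < mean.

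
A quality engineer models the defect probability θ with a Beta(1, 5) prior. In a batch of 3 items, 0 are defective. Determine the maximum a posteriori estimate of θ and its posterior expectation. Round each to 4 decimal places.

θ_MAP = 0.0000, E[θ|data] = 0.1111

Posterior: Beta(1+0, 5+3) = Beta(1, 8).
Since α = 1 ≤ 1 and β > 1, the Beta density is monotone decreasing on [0,1]; the mode is at 0.
Mean = 1/(1+8) = 0.1111.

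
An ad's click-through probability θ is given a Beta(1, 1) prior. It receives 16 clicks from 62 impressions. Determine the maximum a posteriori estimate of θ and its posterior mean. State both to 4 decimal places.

MAP: 0.2581. Posterior mean: 0.2656.

Posterior: Beta(1+16, 1+46) = Beta(17, 47).
Mode = (17−1)/(17+47−2) = 16/62 = 0.2581.
Mean = 17/(17+47) = 17/64 = 0.2656.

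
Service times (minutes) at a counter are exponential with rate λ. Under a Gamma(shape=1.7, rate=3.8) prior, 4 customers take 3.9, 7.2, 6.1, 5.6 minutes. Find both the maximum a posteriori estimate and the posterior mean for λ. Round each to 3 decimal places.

Σ times = 22.8. Posterior: Gamma(shape = 1.7+4 = 5.7, rate = 3.8+22.8 = 26.6).
Mode = (α−1)/β = 4.7/26.6 = 0.177.
Mean = α/β = 5.7/26.6 = 0.214.
Right-skewed posterior ⇒ mode < mean.

MAP = 0.177; posterior mean = 0.214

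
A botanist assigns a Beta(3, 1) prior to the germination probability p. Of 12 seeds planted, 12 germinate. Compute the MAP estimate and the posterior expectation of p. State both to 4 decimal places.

MAP estimate = 1.0000, posterior expectation = 0.9375

Posterior: Beta(3+12, 1+0) = Beta(15, 1).
Since β = 1 ≤ 1 and α > 1, the Beta density is monotone increasing on [0,1]; the mode is at 1.
Mean = 15/(15+1) = 0.9375.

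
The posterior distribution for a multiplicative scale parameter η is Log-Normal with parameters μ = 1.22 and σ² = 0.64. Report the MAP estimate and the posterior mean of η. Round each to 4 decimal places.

Mode = exp(μ − σ²) = exp(0.58) = 1.7860.
Mean = exp(μ + σ²/2) = exp(1.540) = 4.6646.
The posterior is right-skewed, so the mean exceeds the mode.

η_MAP = 1.7860, E[η|data] = 4.6646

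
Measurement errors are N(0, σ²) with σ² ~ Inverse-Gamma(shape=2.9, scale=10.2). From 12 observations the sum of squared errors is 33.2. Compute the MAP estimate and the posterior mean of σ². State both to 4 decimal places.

σ²_MAP = 2.7071, E[σ²|data] = 3.3924

Posterior: Inverse-Gamma(shape = 2.9+12/2 = 8.9, scale = 10.2+33.2/2 = 26.8).
Mode = β/(α+1) = 26.8/9.9 = 2.7071.
Mean = β/(α−1) = 26.8/7.9 = 3.3924.
The mean is pulled above the mode by the posterior's right skew.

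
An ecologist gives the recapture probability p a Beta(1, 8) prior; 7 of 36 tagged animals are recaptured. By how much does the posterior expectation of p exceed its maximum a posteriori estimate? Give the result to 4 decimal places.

Posterior: Beta(1+7, 8+29) = Beta(8, 37).
Mode = (8−1)/(8+37−2) = 7/43 = 0.1628.
Mean = 8/(8+37) = 8/45 = 0.1778.
Difference = 0.1778 − 0.1628 = 0.0150.

0.0150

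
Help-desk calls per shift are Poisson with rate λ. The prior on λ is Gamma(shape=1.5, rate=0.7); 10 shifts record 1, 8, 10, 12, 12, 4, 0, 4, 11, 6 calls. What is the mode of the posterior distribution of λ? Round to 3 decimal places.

Σ counts = 68. Posterior: Gamma(shape = 1.5+68 = 69.5, rate = 0.7+10 = 10.7).
Mode = (α−1)/β = 68.5/10.7 = 6.402.
Mean = α/β = 69.5/10.7 = 6.495.
This is the posterior mode — the MAP estimate.

6.402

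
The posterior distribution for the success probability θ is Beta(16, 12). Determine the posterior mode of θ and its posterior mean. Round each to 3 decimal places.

posterior mode = 0.577, posterior mean = 0.571

Mode = (16−1)/(16+12−2) = 15/26 = 0.577.
Mean = 16/(16+12) = 16/28 = 0.571.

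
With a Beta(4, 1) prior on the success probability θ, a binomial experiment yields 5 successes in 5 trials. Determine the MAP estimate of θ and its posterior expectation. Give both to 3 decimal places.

θ_MAP = 1.000, E[θ|data] = 0.900

Posterior: Beta(4+5, 1+0) = Beta(9, 1).
Since β = 1 ≤ 1 and α > 1, the Beta density is monotone increasing on [0,1]; the mode is at 1.
Mean = 9/(9+1) = 0.900.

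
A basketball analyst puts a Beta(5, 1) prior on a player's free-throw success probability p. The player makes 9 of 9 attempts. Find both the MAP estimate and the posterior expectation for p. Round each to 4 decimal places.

Posterior: Beta(5+9, 1+0) = Beta(14, 1).
Since β = 1 ≤ 1 and α > 1, the Beta density is monotone increasing on [0,1]; the mode is at 1.
Mean = 14/(14+1) = 0.9333.

MAP estimate = 1.0000, posterior expectation = 0.9333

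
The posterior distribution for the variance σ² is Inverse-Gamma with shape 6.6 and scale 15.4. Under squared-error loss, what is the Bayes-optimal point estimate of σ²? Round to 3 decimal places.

2.750

Mode = β/(α+1) = 15.4/7.6 = 2.026.
Mean = β/(α−1) = 15.4/5.6 = 2.750.
Squared-error loss ⇒ the optimal estimator is the posterior mean.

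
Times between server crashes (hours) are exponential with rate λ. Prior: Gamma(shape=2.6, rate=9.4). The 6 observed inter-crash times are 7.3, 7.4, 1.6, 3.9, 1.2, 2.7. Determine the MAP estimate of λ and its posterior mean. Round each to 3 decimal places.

MAP estimate = 0.227, posterior mean = 0.257

Σ times = 24.1. Posterior: Gamma(shape = 2.6+6 = 8.6, rate = 9.4+24.1 = 33.5).
Mode = (α−1)/β = 7.6/33.5 = 0.227.
Mean = α/β = 8.6/33.5 = 0.257.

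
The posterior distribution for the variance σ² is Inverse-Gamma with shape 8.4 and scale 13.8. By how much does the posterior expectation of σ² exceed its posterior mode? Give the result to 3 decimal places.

0.397

Mode = β/(α+1) = 13.8/9.4 = 1.468.
Mean = β/(α−1) = 13.8/7.4 = 1.865.
Difference = 1.865 − 1.468 = 0.397.
Mean > mode: the posterior has a right tail.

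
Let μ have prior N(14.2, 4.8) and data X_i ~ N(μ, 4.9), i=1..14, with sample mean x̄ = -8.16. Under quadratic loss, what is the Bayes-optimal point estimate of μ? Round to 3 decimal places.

-6.640

Posterior for μ is Normal. Precision-weighted mean: (1/4.8·14.2 + 14/4.9·-8.16) / (1/4.8 + 14/4.9) = -6.640.
A Normal posterior is symmetric, so mode = mean.
Quadratic loss ⇒ the optimal estimator is the posterior mean.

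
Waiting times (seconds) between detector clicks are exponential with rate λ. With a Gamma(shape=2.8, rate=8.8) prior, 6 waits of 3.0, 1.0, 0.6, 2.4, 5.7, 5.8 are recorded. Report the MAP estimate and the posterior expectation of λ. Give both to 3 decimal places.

Σ times = 18.5. Posterior: Gamma(shape = 2.8+6 = 8.8, rate = 8.8+18.5 = 27.3).
Mode = (α−1)/β = 7.8/27.3 = 0.286.
Mean = α/β = 8.8/27.3 = 0.322.

MAP estimate = 0.286, posterior expectation = 0.322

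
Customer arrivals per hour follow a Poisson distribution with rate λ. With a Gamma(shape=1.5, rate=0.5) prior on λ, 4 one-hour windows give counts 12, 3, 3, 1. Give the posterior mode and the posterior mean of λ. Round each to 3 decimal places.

posterior mode = 4.333, posterior mean = 4.556

Σ counts = 19. Posterior: Gamma(shape = 1.5+19 = 20.5, rate = 0.5+4 = 4.5).
Mode = (α−1)/β = 19.5/4.5 = 4.333.
Mean = α/β = 20.5/4.5 = 4.556.
The posterior is right-skewed, so the mean exceeds the mode.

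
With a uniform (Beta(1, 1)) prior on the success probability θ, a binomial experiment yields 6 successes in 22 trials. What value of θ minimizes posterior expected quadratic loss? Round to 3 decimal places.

0.292

Posterior: Beta(1+6, 1+16) = Beta(7, 17).
Mode = (7−1)/(7+17−2) = 6/22 = 0.273.
With a flat prior the MAP equals the MLE, 6/22.
Mean = 7/(7+17) = 7/24 = 0.292.
Quadratic loss ⇒ the optimal estimator is the posterior mean.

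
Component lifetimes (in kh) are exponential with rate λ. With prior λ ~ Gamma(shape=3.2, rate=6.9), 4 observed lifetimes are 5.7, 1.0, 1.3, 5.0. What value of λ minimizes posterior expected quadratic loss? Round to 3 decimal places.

Σ times = 13.0. Posterior: Gamma(shape = 3.2+4 = 7.2, rate = 6.9+13.0 = 19.9).
Mode = (α−1)/β = 6.2/19.9 = 0.312.
Mean = α/β = 7.2/19.9 = 0.362.
Quadratic loss ⇒ the optimal estimator is the posterior mean.

0.362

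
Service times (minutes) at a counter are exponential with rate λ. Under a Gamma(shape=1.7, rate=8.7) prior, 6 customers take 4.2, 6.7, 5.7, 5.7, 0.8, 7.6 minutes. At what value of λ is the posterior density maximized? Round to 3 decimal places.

Σ times = 30.7. Posterior: Gamma(shape = 1.7+6 = 7.7, rate = 8.7+30.7 = 39.4).
Mode = (α−1)/β = 6.7/39.4 = 0.170.
Mean = α/β = 7.7/39.4 = 0.195.
This is the posterior mode — the MAP estimate.

0.170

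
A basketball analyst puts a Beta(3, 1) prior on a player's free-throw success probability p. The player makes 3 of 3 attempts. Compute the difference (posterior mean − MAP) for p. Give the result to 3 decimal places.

-0.143

Posterior: Beta(3+3, 1+0) = Beta(6, 1).
Since β = 1 ≤ 1 and α > 1, the Beta density is monotone increasing on [0,1]; the mode is at 1.
Mean = 6/(6+1) = 0.857.
Difference = 0.857 − 1.000 = -0.143.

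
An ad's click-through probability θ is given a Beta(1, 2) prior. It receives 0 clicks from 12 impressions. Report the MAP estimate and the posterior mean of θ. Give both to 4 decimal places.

Posterior: Beta(1+0, 2+12) = Beta(1, 14).
Since α = 1 ≤ 1 and β > 1, the Beta density is monotone decreasing on [0,1]; the mode is at 0.
Mean = 1/(1+14) = 0.0667.
Mean > mode: the posterior has a right tail.

MAP: 0.0000. Posterior mean: 0.0667.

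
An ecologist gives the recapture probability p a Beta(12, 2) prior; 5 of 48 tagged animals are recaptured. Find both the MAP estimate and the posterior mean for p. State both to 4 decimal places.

Posterior: Beta(12+5, 2+43) = Beta(17, 45).
Mode = (17−1)/(17+45−2) = 16/60 = 0.2667.
Mean = 17/(17+45) = 17/62 = 0.2742.

MAP = 0.2667; posterior mean = 0.2742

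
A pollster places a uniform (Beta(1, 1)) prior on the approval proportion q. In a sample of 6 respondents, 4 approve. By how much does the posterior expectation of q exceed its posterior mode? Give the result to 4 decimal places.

Posterior: Beta(1+4, 1+2) = Beta(5, 3).
Mode = (5−1)/(5+3−2) = 4/6 = 0.6667.
With a flat prior the MAP equals the MLE, 4/6.
Mean = 5/(5+3) = 5/8 = 0.6250.
Difference = 0.6250 − 0.6667 = -0.0417.

-0.0417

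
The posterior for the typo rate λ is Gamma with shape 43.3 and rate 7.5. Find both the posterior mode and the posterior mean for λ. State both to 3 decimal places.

Mode = (α−1)/β = 42.3/7.5 = 5.640.
Mean = α/β = 43.3/7.5 = 5.773.

MAP: 5.640. Posterior mean: 5.773.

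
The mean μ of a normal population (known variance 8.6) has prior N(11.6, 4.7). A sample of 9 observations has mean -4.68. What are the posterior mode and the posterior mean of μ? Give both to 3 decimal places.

MAP = -1.929; posterior mean = -1.929

Posterior for μ is Normal. Precision-weighted mean: (1/4.7·11.6 + 9/8.6·-4.68) / (1/4.7 + 9/8.6) = -1.929.
A Normal posterior is symmetric, so mode = mean.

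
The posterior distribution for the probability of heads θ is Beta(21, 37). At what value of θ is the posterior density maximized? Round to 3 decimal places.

0.357

Mode = (21−1)/(21+37−2) = 20/56 = 0.357.
Mean = 21/(21+37) = 21/58 = 0.362.
This is the posterior mode — the MAP estimate.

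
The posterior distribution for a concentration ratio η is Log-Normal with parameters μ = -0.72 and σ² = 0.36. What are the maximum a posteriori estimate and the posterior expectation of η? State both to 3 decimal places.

Mode = exp(μ − σ²) = exp(-1.08) = 0.340.
Mean = exp(μ + σ²/2) = exp(-0.540) = 0.583.

MAP = 0.340; posterior mean = 0.583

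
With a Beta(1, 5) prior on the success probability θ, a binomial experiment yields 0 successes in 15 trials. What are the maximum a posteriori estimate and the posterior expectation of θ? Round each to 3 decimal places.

MAP = 0.000, posterior mean = 0.048

Posterior: Beta(1+0, 5+15) = Beta(1, 20).
Since α = 1 ≤ 1 and β > 1, the Beta density is monotone decreasing on [0,1]; the mode is at 0.
Mean = 1/(1+20) = 0.048.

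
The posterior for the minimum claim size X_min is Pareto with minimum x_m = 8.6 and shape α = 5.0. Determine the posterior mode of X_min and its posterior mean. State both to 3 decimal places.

X_min_MAP = 8.600, E[X_min|data] = 10.750

The Pareto density is strictly decreasing on [x_m, ∞), so the mode is x_m = 8.600.
Mean = α·x_m/(α−1) = 5.0·8.6/4.0 = 10.750.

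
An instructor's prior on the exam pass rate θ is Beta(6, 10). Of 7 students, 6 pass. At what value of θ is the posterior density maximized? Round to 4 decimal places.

0.5238

Posterior: Beta(6+6, 10+1) = Beta(12, 11).
Mode = (12−1)/(12+11−2) = 11/21 = 0.5238.
Mean = 12/(12+11) = 12/23 = 0.5217.
This is the posterior mode — the MAP estimate.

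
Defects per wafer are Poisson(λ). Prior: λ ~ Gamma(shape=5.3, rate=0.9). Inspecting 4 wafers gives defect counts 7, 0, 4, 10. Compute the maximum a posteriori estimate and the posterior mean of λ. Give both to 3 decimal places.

λ_MAP = 5.163, E[λ|data] = 5.367

Σ counts = 21. Posterior: Gamma(shape = 5.3+21 = 26.3, rate = 0.9+4 = 4.9).
Mode = (α−1)/β = 25.3/4.9 = 5.163.
Mean = α/β = 26.3/4.9 = 5.367.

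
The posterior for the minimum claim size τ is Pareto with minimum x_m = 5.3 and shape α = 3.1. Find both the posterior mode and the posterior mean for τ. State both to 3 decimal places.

MAP = 5.300, posterior mean = 7.824

The Pareto density is strictly decreasing on [x_m, ∞), so the mode is x_m = 5.300.
Mean = α·x_m/(α−1) = 3.1·5.3/2.1 = 7.824.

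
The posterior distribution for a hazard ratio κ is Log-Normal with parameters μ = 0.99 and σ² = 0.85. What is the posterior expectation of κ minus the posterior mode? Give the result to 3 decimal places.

Mode = exp(μ − σ²) = exp(0.14) = 1.150.
Mean = exp(μ + σ²/2) = exp(1.415) = 4.116.
Difference = 4.116 − 1.150 = 2.966.

2.966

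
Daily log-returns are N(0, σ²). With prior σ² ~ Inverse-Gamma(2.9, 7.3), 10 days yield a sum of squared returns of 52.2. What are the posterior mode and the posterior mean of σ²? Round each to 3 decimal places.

Posterior: Inverse-Gamma(shape = 2.9+10/2 = 7.9, scale = 7.3+52.2/2 = 33.4).
Mode = β/(α+1) = 33.4/8.9 = 3.753.
Mean = β/(α−1) = 33.4/6.9 = 4.841.
Mean > mode: the posterior has a right tail.

MAP = 3.753; posterior mean = 4.841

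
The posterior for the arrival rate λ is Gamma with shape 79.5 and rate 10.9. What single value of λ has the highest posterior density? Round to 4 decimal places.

7.2018

Mode = (α−1)/β = 78.5/10.9 = 7.2018.
Mean = α/β = 79.5/10.9 = 7.2936.
This is the posterior mode — the MAP estimate.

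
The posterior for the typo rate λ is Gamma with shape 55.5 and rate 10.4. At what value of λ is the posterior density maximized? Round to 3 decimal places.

5.240

Mode = (α−1)/β = 54.5/10.4 = 5.240.
Mean = α/β = 55.5/10.4 = 5.337.
This is the posterior mode — the MAP estimate.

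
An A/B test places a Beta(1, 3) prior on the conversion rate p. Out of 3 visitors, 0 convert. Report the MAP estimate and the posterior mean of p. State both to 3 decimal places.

Posterior: Beta(1+0, 3+3) = Beta(1, 6).
Since α = 1 ≤ 1 and β > 1, the Beta density is monotone decreasing on [0,1]; the mode is at 0.
Mean = 1/(1+6) = 0.143.
The posterior is right-skewed, so the mean exceeds the mode.

MAP = 0.000; posterior mean = 0.143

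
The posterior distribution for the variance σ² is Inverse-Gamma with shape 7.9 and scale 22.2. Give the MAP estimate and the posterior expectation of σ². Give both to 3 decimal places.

MAP = 2.494, posterior mean = 3.217

Mode = β/(α+1) = 22.2/8.9 = 2.494.
Mean = β/(α−1) = 22.2/6.9 = 3.217.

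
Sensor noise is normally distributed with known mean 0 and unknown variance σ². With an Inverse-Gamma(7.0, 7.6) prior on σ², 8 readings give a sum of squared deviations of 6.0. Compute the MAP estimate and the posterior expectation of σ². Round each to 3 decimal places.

Posterior: Inverse-Gamma(shape = 7.0+8/2 = 11.0, scale = 7.6+6.0/2 = 10.6).
Mode = β/(α+1) = 10.6/12.0 = 0.883.
Mean = β/(α−1) = 10.6/10.0 = 1.060.

σ²_MAP = 0.883, E[σ²|data] = 1.060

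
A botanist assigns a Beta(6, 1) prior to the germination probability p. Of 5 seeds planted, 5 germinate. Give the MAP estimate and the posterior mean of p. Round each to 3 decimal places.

MAP = 1.000, posterior mean = 0.917

Posterior: Beta(6+5, 1+0) = Beta(11, 1).
Since β = 1 ≤ 1 and α > 1, the Beta density is monotone increasing on [0,1]; the mode is at 1.
Mean = 11/(11+1) = 0.917.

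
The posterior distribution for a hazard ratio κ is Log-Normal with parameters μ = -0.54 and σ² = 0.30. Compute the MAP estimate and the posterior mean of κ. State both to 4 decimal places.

MAP = 0.4317; posterior mean = 0.6771

Mode = exp(μ − σ²) = exp(-0.84) = 0.4317.
Mean = exp(μ + σ²/2) = exp(-0.390) = 0.6771.
Right-skewed posterior ⇒ mode < mean.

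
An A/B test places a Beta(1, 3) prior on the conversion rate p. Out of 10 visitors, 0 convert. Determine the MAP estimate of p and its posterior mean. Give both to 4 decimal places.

MAP estimate = 0.0000, posterior mean = 0.0714

Posterior: Beta(1+0, 3+10) = Beta(1, 13).
Since α = 1 ≤ 1 and β > 1, the Beta density is monotone decreasing on [0,1]; the mode is at 0.
Mean = 1/(1+13) = 0.0714.
Mean > mode: the posterior has a right tail.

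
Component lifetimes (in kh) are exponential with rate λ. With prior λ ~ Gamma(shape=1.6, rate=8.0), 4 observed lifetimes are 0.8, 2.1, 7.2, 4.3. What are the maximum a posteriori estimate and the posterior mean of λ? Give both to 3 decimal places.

λ_MAP = 0.205, E[λ|data] = 0.250

Σ times = 14.4. Posterior: Gamma(shape = 1.6+4 = 5.6, rate = 8.0+14.4 = 22.4).
Mode = (α−1)/β = 4.6/22.4 = 0.205.
Mean = α/β = 5.6/22.4 = 0.250.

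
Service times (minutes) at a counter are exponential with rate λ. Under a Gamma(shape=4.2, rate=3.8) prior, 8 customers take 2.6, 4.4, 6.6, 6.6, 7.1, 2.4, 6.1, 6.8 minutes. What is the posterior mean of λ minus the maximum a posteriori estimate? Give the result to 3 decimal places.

Σ times = 42.6. Posterior: Gamma(shape = 4.2+8 = 12.2, rate = 3.8+42.6 = 46.4).
Mode = (α−1)/β = 11.2/46.4 = 0.241.
Mean = α/β = 12.2/46.4 = 0.263.
Difference = 0.263 − 0.241 = 0.022.
The mean is pulled above the mode by the posterior's right skew.

0.022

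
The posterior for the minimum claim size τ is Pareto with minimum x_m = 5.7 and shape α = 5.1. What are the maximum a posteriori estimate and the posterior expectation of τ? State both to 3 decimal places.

The Pareto density is strictly decreasing on [x_m, ∞), so the mode is x_m = 5.700.
Mean = α·x_m/(α−1) = 5.1·5.7/4.1 = 7.090.

maximum a posteriori estimate = 5.700, posterior expectation = 7.090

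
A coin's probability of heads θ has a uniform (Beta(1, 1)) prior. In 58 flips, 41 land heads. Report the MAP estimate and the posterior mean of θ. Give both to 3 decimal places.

θ_MAP = 0.707, E[θ|data] = 0.700

Posterior: Beta(1+41, 1+17) = Beta(42, 18).
Mode = (42−1)/(42+18−2) = 41/58 = 0.707.
With a flat prior the MAP equals the MLE, 41/58.
Mean = 42/(42+18) = 42/60 = 0.700.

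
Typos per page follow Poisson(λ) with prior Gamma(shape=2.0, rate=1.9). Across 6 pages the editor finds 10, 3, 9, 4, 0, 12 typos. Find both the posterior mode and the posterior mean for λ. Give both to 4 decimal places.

Σ counts = 38. Posterior: Gamma(shape = 2.0+38 = 40.0, rate = 1.9+6 = 7.9).
Mode = (α−1)/β = 39.0/7.9 = 4.9367.
Mean = α/β = 40.0/7.9 = 5.0633.

MAP = 4.9367; posterior mean = 5.0633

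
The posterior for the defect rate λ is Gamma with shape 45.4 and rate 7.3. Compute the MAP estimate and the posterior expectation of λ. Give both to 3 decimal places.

MAP: 6.082. Posterior mean: 6.219.

Mode = (α−1)/β = 44.4/7.3 = 6.082.
Mean = α/β = 45.4/7.3 = 6.219.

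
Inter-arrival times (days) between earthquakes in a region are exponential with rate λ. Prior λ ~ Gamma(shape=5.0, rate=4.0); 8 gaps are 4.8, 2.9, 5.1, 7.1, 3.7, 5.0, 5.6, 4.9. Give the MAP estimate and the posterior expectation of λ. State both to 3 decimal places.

λ_MAP = 0.278, E[λ|data] = 0.302

Σ times = 39.1. Posterior: Gamma(shape = 5.0+8 = 13.0, rate = 4.0+39.1 = 43.1).
Mode = (α−1)/β = 12.0/43.1 = 0.278.
Mean = α/β = 13.0/43.1 = 0.302.
The mean is pulled above the mode by the posterior's right skew.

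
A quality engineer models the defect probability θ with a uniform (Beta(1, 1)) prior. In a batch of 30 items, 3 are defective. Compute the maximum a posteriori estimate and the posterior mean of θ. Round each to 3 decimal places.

Posterior: Beta(1+3, 1+27) = Beta(4, 28).
Mode = (4−1)/(4+28−2) = 3/30 = 0.100.
With a flat prior the MAP equals the MLE, 3/30.
Mean = 4/(4+28) = 4/32 = 0.125.
Right-skewed posterior ⇒ mode < mean.

MAP: 0.100. Posterior mean: 0.125.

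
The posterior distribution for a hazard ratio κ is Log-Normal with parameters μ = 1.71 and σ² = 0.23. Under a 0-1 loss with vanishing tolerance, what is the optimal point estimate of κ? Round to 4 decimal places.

4.3929

Mode = exp(μ − σ²) = exp(1.48) = 4.3929.
Mean = exp(μ + σ²/2) = exp(1.825) = 6.2028.
This is the posterior mode — the MAP estimate.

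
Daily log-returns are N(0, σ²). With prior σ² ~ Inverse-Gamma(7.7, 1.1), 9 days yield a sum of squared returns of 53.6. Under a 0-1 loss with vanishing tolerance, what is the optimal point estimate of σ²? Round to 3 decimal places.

2.114

Posterior: Inverse-Gamma(shape = 7.7+9/2 = 12.2, scale = 1.1+53.6/2 = 27.9).
Mode = β/(α+1) = 27.9/13.2 = 2.114.
Mean = β/(α−1) = 27.9/11.2 = 2.491.
This is the posterior mode — the MAP estimate.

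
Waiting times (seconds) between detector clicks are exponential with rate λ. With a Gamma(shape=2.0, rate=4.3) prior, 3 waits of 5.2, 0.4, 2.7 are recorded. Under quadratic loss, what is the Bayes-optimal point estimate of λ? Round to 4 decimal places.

Σ times = 8.3. Posterior: Gamma(shape = 2.0+3 = 5.0, rate = 4.3+8.3 = 12.6).
Mode = (α−1)/β = 4.0/12.6 = 0.3175.
Mean = α/β = 5.0/12.6 = 0.3968.
Quadratic loss ⇒ the optimal estimator is the posterior mean.

0.3968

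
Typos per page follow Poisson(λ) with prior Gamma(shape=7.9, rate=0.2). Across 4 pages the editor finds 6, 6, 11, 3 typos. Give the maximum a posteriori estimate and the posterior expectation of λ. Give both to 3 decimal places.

MAP = 7.833, posterior mean = 8.071

Σ counts = 26. Posterior: Gamma(shape = 7.9+26 = 33.9, rate = 0.2+4 = 4.2).
Mode = (α−1)/β = 32.9/4.2 = 7.833.
Mean = α/β = 33.9/4.2 = 8.071.
The posterior is right-skewed, so the mean exceeds the mode.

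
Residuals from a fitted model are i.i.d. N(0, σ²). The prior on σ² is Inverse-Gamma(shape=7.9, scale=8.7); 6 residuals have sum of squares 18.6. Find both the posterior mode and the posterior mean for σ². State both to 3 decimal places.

σ²_MAP = 1.513, E[σ²|data] = 1.818

Posterior: Inverse-Gamma(shape = 7.9+6/2 = 10.9, scale = 8.7+18.6/2 = 18.0).
Mode = β/(α+1) = 18.0/11.9 = 1.513.
Mean = β/(α−1) = 18.0/9.9 = 1.818.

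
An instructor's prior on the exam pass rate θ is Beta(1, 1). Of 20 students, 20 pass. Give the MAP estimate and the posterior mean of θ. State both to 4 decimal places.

MAP = 1.0000, posterior mean = 0.9545

Posterior: Beta(1+20, 1+0) = Beta(21, 1).
Since β = 1 ≤ 1 and α > 1, the Beta density is monotone increasing on [0,1]; the mode is at 1.
Mean = 21/(21+1) = 0.9545.
The mean is pulled below the mode by the posterior's left skew.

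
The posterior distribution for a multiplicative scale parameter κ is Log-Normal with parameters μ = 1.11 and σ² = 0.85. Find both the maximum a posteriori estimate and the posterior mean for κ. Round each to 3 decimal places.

Mode = exp(μ − σ²) = exp(0.26) = 1.297.
Mean = exp(μ + σ²/2) = exp(1.535) = 4.641.

MAP = 1.297, posterior mean = 4.641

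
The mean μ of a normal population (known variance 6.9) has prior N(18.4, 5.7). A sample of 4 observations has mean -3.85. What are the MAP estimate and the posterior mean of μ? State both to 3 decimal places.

MAP = 1.319; posterior mean = 1.319

Posterior for μ is Normal. Precision-weighted mean: (1/5.7·18.4 + 4/6.9·-3.85) / (1/5.7 + 4/6.9) = 1.319.
A Normal posterior is symmetric, so mode = mean.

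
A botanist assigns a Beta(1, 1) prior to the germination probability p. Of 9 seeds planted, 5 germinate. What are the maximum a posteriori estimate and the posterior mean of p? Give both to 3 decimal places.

Posterior: Beta(1+5, 1+4) = Beta(6, 5).
Mode = (6−1)/(6+5−2) = 5/9 = 0.556.
With a flat prior the MAP equals the MLE, 5/9.
Mean = 6/(6+5) = 6/11 = 0.545.

maximum a posteriori estimate = 0.556, posterior mean = 0.545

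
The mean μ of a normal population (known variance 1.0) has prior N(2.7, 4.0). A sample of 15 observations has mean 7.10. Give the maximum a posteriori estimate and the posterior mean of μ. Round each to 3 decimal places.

maximum a posteriori estimate = 7.028, posterior mean = 7.028

Posterior for μ is Normal. Precision-weighted mean: (1/4.0·2.7 + 15/1.0·7.10) / (1/4.0 + 15/1.0) = 7.028.
A Normal posterior is symmetric, so mode = mean.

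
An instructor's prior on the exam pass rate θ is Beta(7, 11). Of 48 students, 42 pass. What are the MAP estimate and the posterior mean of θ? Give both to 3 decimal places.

Posterior: Beta(7+42, 11+6) = Beta(49, 17).
Mode = (49−1)/(49+17−2) = 48/64 = 0.750.
Mean = 49/(49+17) = 49/66 = 0.742.

θ_MAP = 0.750, E[θ|data] = 0.742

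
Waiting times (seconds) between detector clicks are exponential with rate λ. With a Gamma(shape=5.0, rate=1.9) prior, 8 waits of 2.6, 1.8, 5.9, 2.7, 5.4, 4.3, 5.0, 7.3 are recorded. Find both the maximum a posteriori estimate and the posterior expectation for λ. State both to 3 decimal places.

Σ times = 35.0. Posterior: Gamma(shape = 5.0+8 = 13.0, rate = 1.9+35.0 = 36.9).
Mode = (α−1)/β = 12.0/36.9 = 0.325.
Mean = α/β = 13.0/36.9 = 0.352.
Right-skewed posterior ⇒ mode < mean.

MAP = 0.325, posterior mean = 0.352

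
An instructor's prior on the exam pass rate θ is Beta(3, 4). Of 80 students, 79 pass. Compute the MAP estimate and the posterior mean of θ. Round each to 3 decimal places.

MAP: 0.953. Posterior mean: 0.943.

Posterior: Beta(3+79, 4+1) = Beta(82, 5).
Mode = (82−1)/(82+5−2) = 81/85 = 0.953.
Mean = 82/(82+5) = 82/87 = 0.943.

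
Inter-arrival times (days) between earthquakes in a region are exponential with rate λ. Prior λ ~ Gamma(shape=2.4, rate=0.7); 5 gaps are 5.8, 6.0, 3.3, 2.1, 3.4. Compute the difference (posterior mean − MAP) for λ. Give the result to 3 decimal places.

Σ times = 20.6. Posterior: Gamma(shape = 2.4+5 = 7.4, rate = 0.7+20.6 = 21.3).
Mode = (α−1)/β = 6.4/21.3 = 0.300.
Mean = α/β = 7.4/21.3 = 0.347.
Difference = 0.347 − 0.300 = 0.047.
Mean > mode: the posterior has a right tail.

0.047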